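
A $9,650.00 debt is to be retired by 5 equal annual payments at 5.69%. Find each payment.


Formula: PMT = PV * r / (1 - (1+r)^(-n))
Denominator: 1 - (1 + 0.0569)^(-5) = 0.241718
Numerator: $9,650.00 * 0.0569 = 549.085
PMT = 549.085 / 0.241718 = $2,271.59

$2,271.59


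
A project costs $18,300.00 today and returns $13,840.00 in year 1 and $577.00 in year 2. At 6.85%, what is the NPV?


Formula: NPV = C0 + C1/(1+r) + C2/(1+r)^2
Discount C1: $13,840.00 / (1 + 0.0685) = $12,952.74
Discount C2: $577.00 / (1 + 0.0685)^2 = $505.39
NPV = -$18,300.00 + $12,952.74 + $505.39 = -$4,841.87

-$4,841.87


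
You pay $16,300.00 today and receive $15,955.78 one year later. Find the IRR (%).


Formula: IRR = C1/C0 - 1
Substituting: IRR = $15,955.78 / $16,300.00 - 1
Ratio: 0.978882 - 1 = -0.021118
IRR = -2.1118%

-2.1118%


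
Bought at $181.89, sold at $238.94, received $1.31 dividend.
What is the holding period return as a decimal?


Formula: HPR = (P1 - P0 + D) / P0
Gain: $238.94 - $181.89 + $1.31 = $58.36
HPR = $58.36 / $181.89 = 0.3209

0.3209


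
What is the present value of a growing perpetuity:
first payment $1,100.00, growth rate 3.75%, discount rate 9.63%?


Formula: PV = C / (r - g)
Spread: r - g = 0.0963 - 0.0375 = 0.0588
Substituting: PV = $1,100.00 / 0.0588
PV = $18,707.48

$18,707.48


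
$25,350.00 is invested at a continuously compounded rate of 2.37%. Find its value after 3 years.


Formula: FV = P * e^(r*t)
Exponent: r*t = 0.0237 * 3 = 0.0711
e^(0.0711) = 1.073689
FV = $25,350.00 * 1.073689 = $27,218.01

$27,218.01


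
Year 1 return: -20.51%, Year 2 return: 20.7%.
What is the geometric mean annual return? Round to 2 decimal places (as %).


Formula: Geometric mean = ((1+r1)*(1+r2))^(1/2) - 1
Product: (1 + -0.2051) * (1 + 0.207) = 0.7949 * 1.207 = 0.959444
Square root: 0.959444^0.5 = 0.979512
Geometric mean = 0.979512 - 1 = -0.020488
As percentage: -2.05%

-2.05%


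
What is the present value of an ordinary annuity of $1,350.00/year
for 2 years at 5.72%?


Formula: PV = PMT * (1 - (1+r)^(-n)) / r
Discount factor: (1 + 0.0572)^(-2) = 0.894717
Bracket: 1 - 0.894717 = 0.105283
PV = $1,350.00 * 0.105283 / 0.0572 = $2,484.83

$2,484.83


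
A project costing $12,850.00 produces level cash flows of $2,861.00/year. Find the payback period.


Formula: Payback = investment / annual cash flow
Substituting: Payback = $12,850.00 / $2,861.00
Payback = 4.4914 years

4.4914 years


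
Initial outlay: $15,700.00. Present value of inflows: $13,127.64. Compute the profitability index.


Formula: PI = PV(cash flows) / initial investment
Substituting: PI = $13,127.64 / $15,700.00
PI = 0.8362

0.8362


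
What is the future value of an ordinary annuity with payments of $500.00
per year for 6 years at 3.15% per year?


Formula: FV = PMT * ((1+r)^n - 1) / r
Growth factor: (1 + 0.0315)^6 = 1.204524
Numerator: 1.204524 - 1 = 0.204524
FV = $500.00 * 0.204524 / 0.0315 = $3,246.41

$3,246.41


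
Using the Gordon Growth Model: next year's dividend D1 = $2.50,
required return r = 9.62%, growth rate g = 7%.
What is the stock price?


Formula: P = D1 / (r - g)
Spread: r - g = 0.0962 - 0.07 = 0.0262
Substituting: P = $2.50 / 0.0262
P = $95.42

$95.42


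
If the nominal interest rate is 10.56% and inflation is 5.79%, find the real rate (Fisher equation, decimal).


Formula: (1 + r_real) = (1 + r_nom) / (1 + inflation)
Substituting: (1 + r_real) = 1.1056 / 1.0579
(1 + r_real) = 1.045089
r_real = 1.045089 - 1 = 0.045089

0.045089


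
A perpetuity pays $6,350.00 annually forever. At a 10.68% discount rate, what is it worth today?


Formula: PV = C / r
Substituting: PV = $6,350.00 / 0.1068
PV = $59,456.93

$59,456.93


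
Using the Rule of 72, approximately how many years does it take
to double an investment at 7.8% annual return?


Formula: Years ≈ 72 / r
Substituting: Years ≈ 72 / 7.8
Years ≈ 9.2

9.2 years


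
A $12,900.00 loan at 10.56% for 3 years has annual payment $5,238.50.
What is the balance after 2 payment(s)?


Formula: Balance = PV*(1+r)^k - PMT*((1+r)^k - 1)/r
Growth: (1 + 0.1056)^2 = 1.222351
Accumulated factor: ((1+r)^k - 1)/r = 2.1056
Balance = $12,900.00 * 1.222351 - $5,238.50 * 2.1056
Balance = $4,738.15

$4,738.15


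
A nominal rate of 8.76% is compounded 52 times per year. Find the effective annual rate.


Formula: EAR = (1 + r/m)^m - 1
Period rate: r/m = 0.0876 / 52 = 0.001685
Compounding: (1 + 0.001685)^52 = 1.091471
EAR = 1.091471 - 1 = 0.091471

0.091471


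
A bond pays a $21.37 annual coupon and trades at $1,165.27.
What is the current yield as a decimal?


Formula: Current yield = annual coupon / price
Substituting: CY = $21.37 / $1,165.27
CY = 0.018339

0.018339


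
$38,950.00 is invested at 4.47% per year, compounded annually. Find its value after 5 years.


Formula: FV = P * (1 + r)^n
Substituting: FV = $38,950.00 * (1 + 0.0447)^5
Growth factor: (1.0447)^5 = 1.244394
FV = $38,950.00 * 1.244394 = $48,469.15

$48,469.15


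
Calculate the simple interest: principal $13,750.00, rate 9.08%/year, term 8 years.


Formula: I = P * r * t
Substituting: I = $13,750.00 * 0.0908 * 8
Step: I = $13,750.00 * 0.7264
I = $9,988.00

$9,988.00


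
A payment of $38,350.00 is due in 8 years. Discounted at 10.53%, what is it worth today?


Formula: PV = FV / (1 + r)^n
Substituting: PV = $38,350.00 / (1 + 0.1053)^8
Discount factor: (1.1053)^8 = 2.227621
PV = $38,350.00 / 2.227621 = $17,215.67

$17,215.67


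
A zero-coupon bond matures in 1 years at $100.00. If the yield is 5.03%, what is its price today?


Formula: Price = FV / (1 + r)^n
Substituting: Price = $100.00 / (1 + 0.0503)^1
Discount factor: (1.0503)^1 = 1.0503
Price = $100.00 / 1.0503 = $95.21

$95.21


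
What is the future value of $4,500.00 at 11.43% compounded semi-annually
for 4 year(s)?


Formula: FV = P * (1 + r/m)^(m*t)
Period rate: r/m = 0.1143 / 2 = 0.05715
Total periods: m*t = 2 * 4 = 8
Growth factor: (1 + 0.05715)^8 = 1.559886
FV = $4,500.00 * 1.559886 = $7,019.49

$7,019.49


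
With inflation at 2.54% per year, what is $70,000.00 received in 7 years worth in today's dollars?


Formula: Real value = nominal / (1 + inflation)^years
Price level: (1 + 0.0254)^7 = 1.191937
Real value = $70,000.00 / 1.191937 = $58,727.95

$58,727.95


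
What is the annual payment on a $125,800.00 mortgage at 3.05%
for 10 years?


Formula: PMT = PV * r / (1 - (1+r)^(-n))
Denominator: 1 - (1 + 0.0305)^(-10) = 0.259509
Numerator: $125,800.00 * 0.0305 = 3836.9
PMT = 3836.9 / 0.259509 = $14,785.25

$14,785.25


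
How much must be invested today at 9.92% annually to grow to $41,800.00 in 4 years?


Formula: PV = FV / (1 + r)^n
Substituting: PV = $41,800.00 / (1 + 0.0992)^4
Discount factor: (1.0992)^4 = 1.459845
PV = $41,800.00 / 1.459845 = $28,633.17

$28,633.17


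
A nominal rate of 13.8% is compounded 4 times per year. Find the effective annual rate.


Formula: EAR = (1 + r/m)^m - 1
Period rate: r/m = 0.138 / 4 = 0.0345
Compounding: (1 + 0.0345)^4 = 1.145307
EAR = 1.145307 - 1 = 0.145307

0.145307


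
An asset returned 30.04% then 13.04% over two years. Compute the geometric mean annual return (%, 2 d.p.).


Formula: Geometric mean = ((1+r1)*(1+r2))^(1/2) - 1
Product: (1 + 0.3004) * (1 + 0.1304) = 1.3004 * 1.1304 = 1.469972
Square root: 1.469972^0.5 = 1.212424
Geometric mean = 1.212424 - 1 = 0.212424
As percentage: 21.24%

21.24%


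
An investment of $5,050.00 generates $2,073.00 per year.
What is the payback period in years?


Formula: Payback = investment / annual cash flow
Substituting: Payback = $5,050.00 / $2,073.00
Payback = 2.4361 years

2.4361 years


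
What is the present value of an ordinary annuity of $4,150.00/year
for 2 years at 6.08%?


Formula: PV = PMT * (1 - (1+r)^(-n)) / r
Discount factor: (1 + 0.0608)^(-2) = 0.888655
Bracket: 1 - 0.888655 = 0.111345
PV = $4,150.00 * 0.111345 / 0.0608 = $7,600.06

$7,600.06


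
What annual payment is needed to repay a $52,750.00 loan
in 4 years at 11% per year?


Formula: PMT = PV * r / (1 - (1+r)^(-n))
Denominator: 1 - (1 + 0.11)^(-4) = 0.341269
Numerator: $52,750.00 * 0.11 = 5802.5
PMT = 5802.5 / 0.341269 = $17,002.72

$17,002.72


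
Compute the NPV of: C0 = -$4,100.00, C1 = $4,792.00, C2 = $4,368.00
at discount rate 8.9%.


Formula: NPV = C0 + C1/(1+r) + C2/(1+r)^2
Discount C1: $4,792.00 / (1 + 0.089) = $4,400.37
Discount C2: $4,368.00 / (1 + 0.089)^2 = $3,683.21
NPV = -$4,100.00 + $4,400.37 + $3,683.21 = $3,983.58

$3,983.58


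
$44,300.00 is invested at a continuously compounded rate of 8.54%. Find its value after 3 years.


Formula: FV = P * e^(r*t)
Exponent: r*t = 0.0854 * 3 = 0.2562
e^(0.2562) = 1.292011
FV = $44,300.00 * 1.292011 = $57,236.09

$57,236.09


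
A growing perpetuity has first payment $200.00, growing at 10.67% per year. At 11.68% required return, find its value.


Formula: PV = C / (r - g)
Spread: r - g = 0.1168 - 0.1067 = 0.0101
Substituting: PV = $200.00 / 0.0101
PV = $19,801.98

$19,801.98


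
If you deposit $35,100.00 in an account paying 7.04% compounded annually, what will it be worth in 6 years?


Formula: FV = P * (1 + r)^n
Substituting: FV = $35,100.00 * (1 + 0.0704)^6
Growth factor: (1.0704)^6 = 1.5041
FV = $35,100.00 * 1.5041 = $52,793.90

$52,793.90


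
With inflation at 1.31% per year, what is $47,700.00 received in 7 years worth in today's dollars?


Formula: Real value = nominal / (1 + inflation)^years
Price level: (1 + 0.0131)^7 = 1.095384
Real value = $47,700.00 / 1.095384 = $43,546.39

$43,546.39


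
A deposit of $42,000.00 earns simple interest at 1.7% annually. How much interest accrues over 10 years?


Formula: I = P * r * t
Substituting: I = $42,000.00 * 0.017 * 10
Step: I = $42,000.00 * 0.17
I = $7,140.00

$7,140.00


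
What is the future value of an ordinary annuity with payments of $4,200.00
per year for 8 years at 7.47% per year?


Formula: FV = PMT * ((1+r)^n - 1) / r
Growth factor: (1 + 0.0747)^8 = 1.7795
Numerator: 1.7795 - 1 = 0.7795
FV = $4,200.00 * 0.7795 / 0.0747 = $43,827.31

$43,827.31


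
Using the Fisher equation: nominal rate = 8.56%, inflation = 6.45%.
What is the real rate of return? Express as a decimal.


Formula: (1 + r_real) = (1 + r_nom) / (1 + inflation)
Substituting: (1 + r_real) = 1.0856 / 1.0645
(1 + r_real) = 1.019822
r_real = 1.019822 - 1 = 0.019822

0.019822


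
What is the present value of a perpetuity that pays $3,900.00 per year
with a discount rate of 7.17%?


Formula: PV = C / r
Substituting: PV = $3,900.00 / 0.0717
PV = $54,393.31

$54,393.31


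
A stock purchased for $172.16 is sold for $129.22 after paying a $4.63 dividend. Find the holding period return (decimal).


Formula: HPR = (P1 - P0 + D) / P0
Gain: $129.22 - $172.16 + $4.63 = -$38.31
HPR = -$38.31 / $172.16 = -0.2225

-0.2225


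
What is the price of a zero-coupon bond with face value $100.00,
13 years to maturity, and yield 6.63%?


Formula: Price = FV / (1 + r)^n
Substituting: Price = $100.00 / (1 + 0.0663)^13
Discount factor: (1.0663)^13 = 2.303734
Price = $100.00 / 2.303734 = $43.41

$43.41


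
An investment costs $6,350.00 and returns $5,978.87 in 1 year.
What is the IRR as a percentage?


Formula: IRR = C1/C0 - 1
Substituting: IRR = $5,978.87 / $6,350.00 - 1
Ratio: 0.941554 - 1 = -0.058446
IRR = -5.8446%

-5.8446%


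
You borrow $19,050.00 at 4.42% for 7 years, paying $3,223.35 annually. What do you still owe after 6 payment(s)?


Formula: Balance = PV*(1+r)^k - PMT*((1+r)^k - 1)/r
Growth: (1 + 0.0442)^6 = 1.29629
Accumulated factor: ((1+r)^k - 1)/r = 6.703391
Balance = $19,050.00 * 1.29629 - $3,223.35 * 6.703391
Balance = $3,086.95

$3,086.95


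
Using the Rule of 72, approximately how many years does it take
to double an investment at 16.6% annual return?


Formula: Years ≈ 72 / r
Substituting: Years ≈ 72 / 16.6
Years ≈ 4.3

4.3 years


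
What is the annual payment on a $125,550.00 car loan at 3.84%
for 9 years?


Formula: PMT = PV * r / (1 - (1+r)^(-n))
Denominator: 1 - (1 + 0.0384)^(-9) = 0.28761
Numerator: $125,550.00 * 0.0384 = 4821.12
PMT = 4821.12 / 0.28761 = $16,762.71

$16,762.71


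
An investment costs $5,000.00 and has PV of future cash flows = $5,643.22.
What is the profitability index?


Formula: PI = PV(cash flows) / initial investment
Substituting: PI = $5,643.22 / $5,000.00
PI = 1.1286

1.1286


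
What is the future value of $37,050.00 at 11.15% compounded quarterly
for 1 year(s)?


Formula: FV = P * (1 + r/m)^(m*t)
Period rate: r/m = 0.1115 / 4 = 0.027875
Total periods: m*t = 4 * 1 = 4
Growth factor: (1 + 0.027875)^4 = 1.116249
FV = $37,050.00 * 1.116249 = $41,357.04

$41,357.04


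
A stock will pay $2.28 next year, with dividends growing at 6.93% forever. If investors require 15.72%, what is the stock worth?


Formula: P = D1 / (r - g)
Spread: r - g = 0.1572 - 0.0693 = 0.0879
Substituting: P = $2.28 / 0.0879
P = $25.94

$25.94


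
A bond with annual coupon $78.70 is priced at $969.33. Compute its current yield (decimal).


Formula: Current yield = annual coupon / price
Substituting: CY = $78.70 / $969.33
CY = 0.08119

0.08119


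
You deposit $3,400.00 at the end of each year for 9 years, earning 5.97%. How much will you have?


Formula: FV = PMT * ((1+r)^n - 1) / r
Growth factor: (1 + 0.0597)^9 = 1.68518
Numerator: 1.68518 - 1 = 0.68518
FV = $3,400.00 * 0.68518 / 0.0597 = $39,022.00

$39,022.00


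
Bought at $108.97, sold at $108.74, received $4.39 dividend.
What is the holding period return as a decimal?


Formula: HPR = (P1 - P0 + D) / P0
Gain: $108.74 - $108.97 + $4.39 = $4.16
HPR = $4.16 / $108.97 = 0.0382

0.0382


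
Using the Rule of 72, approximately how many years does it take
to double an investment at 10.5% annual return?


Formula: Years ≈ 72 / r
Substituting: Years ≈ 72 / 10.5
Years ≈ 6.9

6.9 years


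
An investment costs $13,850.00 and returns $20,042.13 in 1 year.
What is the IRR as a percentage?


Formula: IRR = C1/C0 - 1
Substituting: IRR = $20,042.13 / $13,850.00 - 1
Ratio: 1.447085 - 1 = 0.447085
IRR = 44.7085%

44.7085%


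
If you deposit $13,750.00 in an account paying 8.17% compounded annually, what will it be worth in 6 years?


Formula: FV = P * (1 + r)^n
Substituting: FV = $13,750.00 * (1 + 0.0817)^6
Growth factor: (1.0817)^6 = 1.601921
FV = $13,750.00 * 1.601921 = $22,026.41

$22,026.41


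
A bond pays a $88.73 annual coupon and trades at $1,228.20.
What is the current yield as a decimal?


Formula: Current yield = annual coupon / price
Substituting: CY = $88.73 / $1,228.20
CY = 0.072244

0.072244


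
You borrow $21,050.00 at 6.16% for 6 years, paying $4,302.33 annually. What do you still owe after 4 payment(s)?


Formula: Balance = PV*(1+r)^k - PMT*((1+r)^k - 1)/r
Growth: (1 + 0.0616)^4 = 1.270117
Accumulated factor: ((1+r)^k - 1)/r = 4.385012
Balance = $21,050.00 * 1.270117 - $4,302.33 * 4.385012
Balance = $7,870.19

$7,870.19


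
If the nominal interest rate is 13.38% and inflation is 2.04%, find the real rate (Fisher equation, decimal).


Formula: (1 + r_real) = (1 + r_nom) / (1 + inflation)
Substituting: (1 + r_real) = 1.1338 / 1.0204
(1 + r_real) = 1.111133
r_real = 1.111133 - 1 = 0.111133

0.111133


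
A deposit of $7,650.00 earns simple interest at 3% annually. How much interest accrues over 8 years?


Formula: I = P * r * t
Substituting: I = $7,650.00 * 0.03 * 8
Step: I = $7,650.00 * 0.24
I = $1,836.00

$1,836.00


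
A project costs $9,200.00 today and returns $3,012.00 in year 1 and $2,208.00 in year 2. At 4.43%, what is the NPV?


Formula: NPV = C0 + C1/(1+r) + C2/(1+r)^2
Discount C1: $3,012.00 / (1 + 0.0443) = $2,884.23
Discount C2: $2,208.00 / (1 + 0.0443)^2 = $2,024.64
NPV = -$9,200.00 + $2,884.23 + $2,024.64 = -$4,291.13

-$4,291.13


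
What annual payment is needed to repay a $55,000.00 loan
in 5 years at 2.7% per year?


Formula: PMT = PV * r / (1 - (1+r)^(-n))
Denominator: 1 - (1 + 0.027)^(-5) = 0.124718
Numerator: $55,000.00 * 0.027 = 1485.0
PMT = 1485.0 / 0.124718 = $11,906.82

$11,906.82


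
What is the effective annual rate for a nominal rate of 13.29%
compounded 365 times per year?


Formula: EAR = (1 + r/m)^m - 1
Period rate: r/m = 0.1329 / 365 = 0.000364
Compounding: (1 + 0.000364)^365 = 1.142108
EAR = 1.142108 - 1 = 0.142108

0.142108


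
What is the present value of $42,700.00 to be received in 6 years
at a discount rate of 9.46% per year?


Formula: PV = FV / (1 + r)^n
Substituting: PV = $42,700.00 / (1 + 0.0946)^6
Discount factor: (1.0946)^6 = 1.720017
PV = $42,700.00 / 1.720017 = $24,825.34

$24,825.34


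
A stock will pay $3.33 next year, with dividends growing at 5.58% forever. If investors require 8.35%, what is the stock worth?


Formula: P = D1 / (r - g)
Spread: r - g = 0.0835 - 0.0558 = 0.0277
Substituting: P = $3.33 / 0.0277
P = $120.22

$120.22


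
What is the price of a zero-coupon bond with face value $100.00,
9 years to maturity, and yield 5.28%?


Formula: Price = FV / (1 + r)^n
Substituting: Price = $100.00 / (1 + 0.0528)^9
Discount factor: (1.0528)^9 = 1.58896
Price = $100.00 / 1.58896 = $62.93

$62.93


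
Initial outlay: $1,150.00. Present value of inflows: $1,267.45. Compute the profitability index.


Formula: PI = PV(cash flows) / initial investment
Substituting: PI = $1,267.45 / $1,150.00
PI = 1.1021

1.1021


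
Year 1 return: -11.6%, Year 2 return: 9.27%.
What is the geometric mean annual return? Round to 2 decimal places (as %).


Formula: Geometric mean = ((1+r1)*(1+r2))^(1/2) - 1
Product: (1 + -0.116) * (1 + 0.0927) = 0.884 * 1.0927 = 0.965947
Square root: 0.965947^0.5 = 0.982826
Geometric mean = 0.982826 - 1 = -0.017174
As percentage: -1.72%

-1.72%


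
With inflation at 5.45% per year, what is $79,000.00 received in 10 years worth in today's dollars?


Formula: Real value = nominal / (1 + inflation)^years
Price level: (1 + 0.0545)^10 = 1.700066
Real value = $79,000.00 / 1.700066 = $46,468.78

$46,468.78


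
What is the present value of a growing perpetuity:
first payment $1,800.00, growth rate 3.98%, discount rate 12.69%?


Formula: PV = C / (r - g)
Spread: r - g = 0.1269 - 0.0398 = 0.0871
Substituting: PV = $1,800.00 / 0.0871
PV = $20,665.90

$20,665.90


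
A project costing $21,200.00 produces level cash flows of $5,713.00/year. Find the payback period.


Formula: Payback = investment / annual cash flow
Substituting: Payback = $21,200.00 / $5,713.00
Payback = 3.7108 years

3.7108 years


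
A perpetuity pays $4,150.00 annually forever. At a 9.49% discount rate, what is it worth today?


Formula: PV = C / r
Substituting: PV = $4,150.00 / 0.0949
PV = $43,730.24

$43,730.24


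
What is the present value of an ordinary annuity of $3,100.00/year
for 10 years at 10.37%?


Formula: PV = PMT * (1 - (1+r)^(-n)) / r
Discount factor: (1 + 0.1037)^(-10) = 0.372812
Bracket: 1 - 0.372812 = 0.627188
PV = $3,100.00 * 0.627188 / 0.1037 = $18,749.12

$18,749.12


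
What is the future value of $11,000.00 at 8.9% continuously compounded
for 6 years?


Formula: FV = P * e^(r*t)
Exponent: r*t = 0.089 * 6 = 0.534
e^(0.534) = 1.705742
FV = $11,000.00 * 1.705742 = $18,763.16

$18,763.16


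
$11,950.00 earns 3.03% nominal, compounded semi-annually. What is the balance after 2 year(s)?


Formula: FV = P * (1 + r/m)^(m*t)
Period rate: r/m = 0.0303 / 2 = 0.01515
Total periods: m*t = 2 * 2 = 4
Growth factor: (1 + 0.01515)^4 = 1.061991
FV = $11,950.00 * 1.061991 = $12,690.79

$12,690.79


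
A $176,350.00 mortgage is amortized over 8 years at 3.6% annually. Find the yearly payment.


Formula: PMT = PV * r / (1 - (1+r)^(-n))
Denominator: 1 - (1 + 0.036)^(-8) = 0.246433
Numerator: $176,350.00 * 0.036 = 6348.6
PMT = 6348.6 / 0.246433 = $25,761.99

$25,761.99


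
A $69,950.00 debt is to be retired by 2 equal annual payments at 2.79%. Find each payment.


Formula: PMT = PV * r / (1 - (1+r)^(-n))
Denominator: 1 - (1 + 0.0279)^(-2) = 0.053549
Numerator: $69,950.00 * 0.0279 = 1951.605
PMT = 1951.605 / 0.053549 = $36,445.42

$36,445.42


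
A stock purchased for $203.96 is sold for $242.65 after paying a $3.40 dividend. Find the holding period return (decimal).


Formula: HPR = (P1 - P0 + D) / P0
Gain: $242.65 - $203.96 + $3.40 = $42.09
HPR = $42.09 / $203.96 = 0.2064

0.2064


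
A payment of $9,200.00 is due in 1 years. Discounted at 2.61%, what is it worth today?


Formula: PV = FV / (1 + r)^n
Substituting: PV = $9,200.00 / (1 + 0.0261)^1
Discount factor: (1.0261)^1 = 1.0261
PV = $9,200.00 / 1.0261 = $8,965.99

$8,965.99


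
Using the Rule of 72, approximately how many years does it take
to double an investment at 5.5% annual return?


Formula: Years ≈ 72 / r
Substituting: Years ≈ 72 / 5.5
Years ≈ 13.1

13.1 years


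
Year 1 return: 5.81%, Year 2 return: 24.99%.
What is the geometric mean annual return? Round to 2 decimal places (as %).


Formula: Geometric mean = ((1+r1)*(1+r2))^(1/2) - 1
Product: (1 + 0.0581) * (1 + 0.2499) = 1.0581 * 1.2499 = 1.322519
Square root: 1.322519^0.5 = 1.150008
Geometric mean = 1.150008 - 1 = 0.150008
As percentage: 15.00%

15.00%


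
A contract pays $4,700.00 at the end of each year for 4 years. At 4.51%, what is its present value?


Formula: PV = PMT * (1 - (1+r)^(-n)) / r
Discount factor: (1 + 0.0451)^(-4) = 0.83824
Bracket: 1 - 0.83824 = 0.16176
PV = $4,700.00 * 0.16176 / 0.0451 = $16,857.43

$16,857.43


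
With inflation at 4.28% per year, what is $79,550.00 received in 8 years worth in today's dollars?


Formula: Real value = nominal / (1 + inflation)^years
Price level: (1 + 0.0428)^8 = 1.398325
Real value = $79,550.00 / 1.398325 = $56,889.49

$56,889.49


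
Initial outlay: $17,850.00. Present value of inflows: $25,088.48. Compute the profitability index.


Formula: PI = PV(cash flows) / initial investment
Substituting: PI = $25,088.48 / $17,850.00
PI = 1.4055

1.4055


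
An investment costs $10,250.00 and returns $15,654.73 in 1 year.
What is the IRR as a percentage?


Formula: IRR = C1/C0 - 1
Substituting: IRR = $15,654.73 / $10,250.00 - 1
Ratio: 1.527291 - 1 = 0.527291
IRR = 52.7291%

52.7291%


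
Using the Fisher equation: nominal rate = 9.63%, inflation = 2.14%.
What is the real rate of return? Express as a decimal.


Formula: (1 + r_real) = (1 + r_nom) / (1 + inflation)
Substituting: (1 + r_real) = 1.0963 / 1.0214
(1 + r_real) = 1.073331
r_real = 1.073331 - 1 = 0.073331

0.073331


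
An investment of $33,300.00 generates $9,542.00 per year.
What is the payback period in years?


Formula: Payback = investment / annual cash flow
Substituting: Payback = $33,300.00 / $9,542.00
Payback = 3.4898 years

3.4898 years


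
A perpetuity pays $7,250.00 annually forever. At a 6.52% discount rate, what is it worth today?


Formula: PV = C / r
Substituting: PV = $7,250.00 / 0.0652
PV = $111,196.32

$111,196.32


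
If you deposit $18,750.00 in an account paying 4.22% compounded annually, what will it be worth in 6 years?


Formula: FV = P * (1 + r)^n
Substituting: FV = $18,750.00 * (1 + 0.0422)^6
Growth factor: (1.0422)^6 = 1.281464
FV = $18,750.00 * 1.281464 = $24,027.45

$24,027.45


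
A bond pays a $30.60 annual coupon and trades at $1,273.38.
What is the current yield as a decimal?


Formula: Current yield = annual coupon / price
Substituting: CY = $30.60 / $1,273.38
CY = 0.024031

0.024031


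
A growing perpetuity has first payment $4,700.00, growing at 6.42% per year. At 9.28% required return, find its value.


Formula: PV = C / (r - g)
Spread: r - g = 0.0928 - 0.0642 = 0.0286
Substituting: PV = $4,700.00 / 0.0286
PV = $164,335.66

$164,335.66


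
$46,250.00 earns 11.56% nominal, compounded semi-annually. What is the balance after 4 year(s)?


Formula: FV = P * (1 + r/m)^(m*t)
Period rate: r/m = 0.1156 / 2 = 0.0578
Total periods: m*t = 2 * 4 = 8
Growth factor: (1 + 0.0578)^8 = 1.567576
FV = $46,250.00 * 1.567576 = $72,500.37

$72,500.37


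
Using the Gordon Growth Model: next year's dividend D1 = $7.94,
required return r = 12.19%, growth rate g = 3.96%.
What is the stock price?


Formula: P = D1 / (r - g)
Spread: r - g = 0.1219 - 0.0396 = 0.0823
Substituting: P = $7.94 / 0.0823
P = $96.48

$96.48


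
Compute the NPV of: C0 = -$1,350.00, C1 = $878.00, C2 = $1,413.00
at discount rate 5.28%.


Formula: NPV = C0 + C1/(1+r) + C2/(1+r)^2
Discount C1: $878.00 / (1 + 0.0528) = $833.97
Discount C2: $1,413.00 / (1 + 0.0528)^2 = $1,274.82
NPV = -$1,350.00 + $833.97 + $1,274.82 = $758.79

$758.79


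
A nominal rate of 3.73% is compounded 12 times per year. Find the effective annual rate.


Formula: EAR = (1 + r/m)^m - 1
Period rate: r/m = 0.0373 / 12 = 0.003108
Compounding: (1 + 0.003108)^12 = 1.037944
EAR = 1.037944 - 1 = 0.037944

0.037944


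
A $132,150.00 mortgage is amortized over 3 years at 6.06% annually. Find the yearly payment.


Formula: PMT = PV * r / (1 - (1+r)^(-n))
Denominator: 1 - (1 + 0.0606)^(-3) = 0.161805
Numerator: $132,150.00 * 0.0606 = 8008.29
PMT = 8008.29 / 0.161805 = $49,493.50

$49,493.50


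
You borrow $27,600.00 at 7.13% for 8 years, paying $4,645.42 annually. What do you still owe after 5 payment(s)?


Formula: Balance = PV*(1+r)^k - PMT*((1+r)^k - 1)/r
Growth: (1 + 0.0713)^5 = 1.411093
Accumulated factor: ((1+r)^k - 1)/r = 5.765675
Balance = $27,600.00 * 1.411093 - $4,645.42 * 5.765675
Balance = $12,162.17

$12,162.17


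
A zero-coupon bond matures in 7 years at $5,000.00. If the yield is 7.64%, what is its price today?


Formula: Price = FV / (1 + r)^n
Substituting: Price = $5,000.00 / (1 + 0.0764)^7
Discount factor: (1.0764)^7 = 1.674233
Price = $5,000.00 / 1.674233 = $2,986.44

$2,986.44


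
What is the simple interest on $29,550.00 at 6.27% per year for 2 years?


Formula: I = P * r * t
Substituting: I = $29,550.00 * 0.0627 * 2
Step: I = $29,550.00 * 0.1254
I = $3,705.57

$3,705.57


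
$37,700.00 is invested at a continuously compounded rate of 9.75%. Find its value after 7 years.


Formula: FV = P * e^(r*t)
Exponent: r*t = 0.0975 * 7 = 0.6825
e^(0.6825) = 1.978819
FV = $37,700.00 * 1.978819 = $74,601.46

$74,601.46


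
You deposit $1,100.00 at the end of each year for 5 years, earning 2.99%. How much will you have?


Formula: FV = PMT * ((1+r)^n - 1) / r
Growth factor: (1 + 0.0299)^5 = 1.158711
Numerator: 1.158711 - 1 = 0.158711
FV = $1,100.00 * 0.158711 / 0.0299 = $5,838.88

$5,838.88


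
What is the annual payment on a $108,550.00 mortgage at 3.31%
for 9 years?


Formula: PMT = PV * r / (1 - (1+r)^(-n))
Denominator: 1 - (1 + 0.0331)^(-9) = 0.254034
Numerator: $108,550.00 * 0.0331 = 3593.005
PMT = 3593.005 / 0.254034 = $14,143.77

$14,143.77


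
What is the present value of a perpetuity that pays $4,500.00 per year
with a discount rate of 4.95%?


Formula: PV = C / r
Substituting: PV = $4,500.00 / 0.0495
PV = $90,909.09

$90,909.09


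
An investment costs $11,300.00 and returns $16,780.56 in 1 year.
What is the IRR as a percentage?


Formula: IRR = C1/C0 - 1
Substituting: IRR = $16,780.56 / $11,300.00 - 1
Ratio: 1.485005 - 1 = 0.485005
IRR = 48.5005%

48.5005%


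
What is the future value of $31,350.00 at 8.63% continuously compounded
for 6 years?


Formula: FV = P * e^(r*t)
Exponent: r*t = 0.0863 * 6 = 0.5178
e^(0.5178) = 1.678331
FV = $31,350.00 * 1.678331 = $52,615.68

$52,615.68


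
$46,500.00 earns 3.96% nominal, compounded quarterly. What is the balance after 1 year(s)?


Formula: FV = P * (1 + r/m)^(m*t)
Period rate: r/m = 0.0396 / 4 = 0.0099
Total periods: m*t = 4 * 1 = 4
Growth factor: (1 + 0.0099)^4 = 1.040192
FV = $46,500.00 * 1.040192 = $48,368.93

$48,368.93


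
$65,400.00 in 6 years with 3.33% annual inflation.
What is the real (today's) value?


Formula: Real value = nominal / (1 + inflation)^years
Price level: (1 + 0.0333)^6 = 1.217191
Real value = $65,400.00 / 1.217191 = $53,730.29

$53,730.29


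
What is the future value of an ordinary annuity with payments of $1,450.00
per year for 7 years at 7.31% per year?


Formula: FV = PMT * ((1+r)^n - 1) / r
Growth factor: (1 + 0.0731)^7 = 1.638632
Numerator: 1.638632 - 1 = 0.638632
FV = $1,450.00 * 0.638632 / 0.0731 = $12,667.80

$12,667.80


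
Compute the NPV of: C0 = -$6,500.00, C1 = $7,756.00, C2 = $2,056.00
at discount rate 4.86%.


Formula: NPV = C0 + C1/(1+r) + C2/(1+r)^2
Discount C1: $7,756.00 / (1 + 0.0486) = $7,396.53
Discount C2: $2,056.00 / (1 + 0.0486)^2 = $1,869.84
NPV = -$6,500.00 + $7,396.53 + $1,869.84 = $2,766.36

$2,766.36


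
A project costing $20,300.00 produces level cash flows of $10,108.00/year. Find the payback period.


Formula: Payback = investment / annual cash flow
Substituting: Payback = $20,300.00 / $10,108.00
Payback = 2.0083 years

2.0083 years


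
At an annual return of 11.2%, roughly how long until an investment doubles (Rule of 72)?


Formula: Years ≈ 72 / r
Substituting: Years ≈ 72 / 11.2
Years ≈ 6.4

6.4 years


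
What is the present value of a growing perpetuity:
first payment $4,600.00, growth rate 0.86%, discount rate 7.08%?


Formula: PV = C / (r - g)
Spread: r - g = 0.0708 - 0.0086 = 0.0622
Substituting: PV = $4,600.00 / 0.0622
PV = $73,954.98

$73,954.98


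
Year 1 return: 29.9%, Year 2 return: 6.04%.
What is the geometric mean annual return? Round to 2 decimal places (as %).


Formula: Geometric mean = ((1+r1)*(1+r2))^(1/2) - 1
Product: (1 + 0.299) * (1 + 0.0604) = 1.299 * 1.0604 = 1.37746
Square root: 1.37746^0.5 = 1.173652
Geometric mean = 1.173652 - 1 = 0.173652
As percentage: 17.37%

17.37%


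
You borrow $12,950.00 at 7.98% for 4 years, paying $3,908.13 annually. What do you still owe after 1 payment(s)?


Formula: Balance = PV*(1+r)^k - PMT*((1+r)^k - 1)/r
Growth: (1 + 0.0798)^1 = 1.0798
Accumulated factor: ((1+r)^k - 1)/r = 1.0
Balance = $12,950.00 * 1.0798 - $3,908.13 * 1.0
Balance = $10,075.28

$10,075.28


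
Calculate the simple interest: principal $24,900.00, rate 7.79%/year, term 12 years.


Formula: I = P * r * t
Substituting: I = $24,900.00 * 0.0779 * 12
Step: I = $24,900.00 * 0.9348
I = $23,276.52

$23,276.52


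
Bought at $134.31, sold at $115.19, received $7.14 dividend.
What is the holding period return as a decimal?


Formula: HPR = (P1 - P0 + D) / P0
Gain: $115.19 - $134.31 + $7.14 = -$11.98
HPR = -$11.98 / $134.31 = -0.0892

-0.0892


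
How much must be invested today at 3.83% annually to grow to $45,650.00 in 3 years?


Formula: PV = FV / (1 + r)^n
Substituting: PV = $45,650.00 / (1 + 0.0383)^3
Discount factor: (1.0383)^3 = 1.119357
PV = $45,650.00 / 1.119357 = $40,782.35

$40,782.35


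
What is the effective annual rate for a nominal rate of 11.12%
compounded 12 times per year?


Formula: EAR = (1 + r/m)^m - 1
Period rate: r/m = 0.1112 / 12 = 0.009267
Compounding: (1 + 0.009267)^12 = 1.117046
EAR = 1.117046 - 1 = 0.117046

0.117046


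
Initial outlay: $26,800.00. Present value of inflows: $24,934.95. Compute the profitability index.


Formula: PI = PV(cash flows) / initial investment
Substituting: PI = $24,934.95 / $26,800.00
PI = 0.9304

0.9304


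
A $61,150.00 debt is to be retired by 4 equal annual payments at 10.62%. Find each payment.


Formula: PMT = PV * r / (1 - (1+r)^(-n))
Denominator: 1 - (1 + 0.1062)^(-4) = 0.332171
Numerator: $61,150.00 * 0.1062 = 6494.13
PMT = 6494.13 / 0.332171 = $19,550.57

$19,550.57


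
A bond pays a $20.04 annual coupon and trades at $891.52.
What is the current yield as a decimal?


Formula: Current yield = annual coupon / price
Substituting: CY = $20.04 / $891.52
CY = 0.022478

0.022478


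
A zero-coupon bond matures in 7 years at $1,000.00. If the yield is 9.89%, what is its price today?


Formula: Price = FV / (1 + r)^n
Substituting: Price = $1,000.00 / (1 + 0.0989)^7
Discount factor: (1.0989)^7 = 1.935117
Price = $1,000.00 / 1.935117 = $516.76

$516.76


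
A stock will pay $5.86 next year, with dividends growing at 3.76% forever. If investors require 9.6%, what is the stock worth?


Formula: P = D1 / (r - g)
Spread: r - g = 0.096 - 0.0376 = 0.0584
Substituting: P = $5.86 / 0.0584
P = $100.34

$100.34


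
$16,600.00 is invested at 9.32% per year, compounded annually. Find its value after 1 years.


Formula: FV = P * (1 + r)^n
Substituting: FV = $16,600.00 * (1 + 0.0932)^1
Growth factor: (1.0932)^1 = 1.0932
FV = $16,600.00 * 1.0932 = $18,147.12

$18,147.12


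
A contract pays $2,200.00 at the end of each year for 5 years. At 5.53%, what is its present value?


Formula: PV = PMT * (1 - (1+r)^(-n)) / r
Discount factor: (1 + 0.0553)^(-5) = 0.764047
Bracket: 1 - 0.764047 = 0.235953
PV = $2,200.00 * 0.235953 / 0.0553 = $9,386.90

$9,386.90


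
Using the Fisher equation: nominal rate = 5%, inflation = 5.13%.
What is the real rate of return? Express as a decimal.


Formula: (1 + r_real) = (1 + r_nom) / (1 + inflation)
Substituting: (1 + r_real) = 1.05 / 1.0513
(1 + r_real) = 0.998763
r_real = 0.998763 - 1 = -0.001237

-0.001237


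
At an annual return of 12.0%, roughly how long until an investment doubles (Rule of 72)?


Formula: Years ≈ 72 / r
Substituting: Years ≈ 72 / 12.0
Years ≈ 6.0

6.0 years


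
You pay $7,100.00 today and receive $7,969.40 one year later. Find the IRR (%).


Formula: IRR = C1/C0 - 1
Substituting: IRR = $7,969.40 / $7,100.00 - 1
Ratio: 1.122451 - 1 = 0.122451
IRR = 12.2451%

12.2451%


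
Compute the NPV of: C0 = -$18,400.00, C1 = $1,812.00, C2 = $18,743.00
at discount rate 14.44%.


Formula: NPV = C0 + C1/(1+r) + C2/(1+r)^2
Discount C1: $1,812.00 / (1 + 0.1444) = $1,583.36
Discount C2: $18,743.00 / (1 + 0.1444)^2 = $14,311.44
NPV = -$18,400.00 + $1,583.36 + $14,311.44 = -$2,505.20

-$2,505.20


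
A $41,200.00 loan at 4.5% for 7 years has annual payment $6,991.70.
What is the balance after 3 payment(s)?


Formula: Balance = PV*(1+r)^k - PMT*((1+r)^k - 1)/r
Growth: (1 + 0.045)^3 = 1.141166
Accumulated factor: ((1+r)^k - 1)/r = 3.137025
Balance = $41,200.00 * 1.141166 - $6,991.70 * 3.137025
Balance = $25,082.91

$25,082.91


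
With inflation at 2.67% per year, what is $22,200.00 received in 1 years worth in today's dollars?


Formula: Real value = nominal / (1 + inflation)^years
Price level: (1 + 0.0267)^1 = 1.0267
Real value = $22,200.00 / 1.0267 = $21,622.67

$21,622.67


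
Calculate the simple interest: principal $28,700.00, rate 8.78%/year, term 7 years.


Formula: I = P * r * t
Substituting: I = $28,700.00 * 0.0878 * 7
Step: I = $28,700.00 * 0.6146
I = $17,639.02

$17,639.02


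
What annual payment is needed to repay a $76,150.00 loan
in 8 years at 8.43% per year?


Formula: PMT = PV * r / (1 - (1+r)^(-n))
Denominator: 1 - (1 + 0.0843)^(-8) = 0.476635
Numerator: $76,150.00 * 0.0843 = 6419.445
PMT = 6419.445 / 0.476635 = $13,468.25

$13,468.25


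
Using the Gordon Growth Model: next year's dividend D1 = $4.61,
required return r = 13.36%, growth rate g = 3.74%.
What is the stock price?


Formula: P = D1 / (r - g)
Spread: r - g = 0.1336 - 0.0374 = 0.0962
Substituting: P = $4.61 / 0.0962
P = $47.92

$47.92


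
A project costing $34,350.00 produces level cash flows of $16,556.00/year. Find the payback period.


Formula: Payback = investment / annual cash flow
Substituting: Payback = $34,350.00 / $16,556.00
Payback = 2.0748 years

2.0748 years


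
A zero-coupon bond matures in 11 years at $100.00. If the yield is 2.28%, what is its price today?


Formula: Price = FV / (1 + r)^n
Substituting: Price = $100.00 / (1 + 0.0228)^11
Discount factor: (1.0228)^11 = 1.281439
Price = $100.00 / 1.281439 = $78.04

$78.04


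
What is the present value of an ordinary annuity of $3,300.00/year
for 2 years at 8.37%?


Formula: PV = PMT * (1 - (1+r)^(-n)) / r
Discount factor: (1 + 0.0837)^(-2) = 0.851495
Bracket: 1 - 0.851495 = 0.148505
PV = $3,300.00 * 0.148505 / 0.0837 = $5,855.06

$5,855.06


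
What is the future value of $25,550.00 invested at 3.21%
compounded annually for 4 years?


Formula: FV = P * (1 + r)^n
Substituting: FV = $25,550.00 * (1 + 0.0321)^4
Growth factor: (1.0321)^4 = 1.134716
FV = $25,550.00 * 1.134716 = $28,991.99

$28,991.99


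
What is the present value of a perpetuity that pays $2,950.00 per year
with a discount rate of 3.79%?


Formula: PV = C / r
Substituting: PV = $2,950.00 / 0.0379
PV = $77,836.41

$77,836.41


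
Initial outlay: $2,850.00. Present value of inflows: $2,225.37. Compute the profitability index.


Formula: PI = PV(cash flows) / initial investment
Substituting: PI = $2,225.37 / $2,850.00
PI = 0.7808

0.7808


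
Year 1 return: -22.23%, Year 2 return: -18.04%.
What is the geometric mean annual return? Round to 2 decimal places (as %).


Formula: Geometric mean = ((1+r1)*(1+r2))^(1/2) - 1
Product: (1 + -0.2223) * (1 + -0.1804) = 0.7777 * 0.8196 = 0.637403
Square root: 0.637403^0.5 = 0.798375
Geometric mean = 0.798375 - 1 = -0.201625
As percentage: -20.16%

-20.16%


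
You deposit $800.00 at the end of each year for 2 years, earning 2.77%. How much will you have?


Formula: FV = PMT * ((1+r)^n - 1) / r
Growth factor: (1 + 0.0277)^2 = 1.056167
Numerator: 1.056167 - 1 = 0.056167
FV = $800.00 * 0.056167 / 0.0277 = $1,622.16

$1,622.16


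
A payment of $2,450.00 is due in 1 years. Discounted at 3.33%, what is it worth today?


Formula: PV = FV / (1 + r)^n
Substituting: PV = $2,450.00 / (1 + 0.0333)^1
Discount factor: (1.0333)^1 = 1.0333
PV = $2,450.00 / 1.0333 = $2,371.04

$2,371.04


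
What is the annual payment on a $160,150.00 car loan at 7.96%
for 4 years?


Formula: PMT = PV * r / (1 - (1+r)^(-n))
Denominator: 1 - (1 + 0.0796)^(-4) = 0.26388
Numerator: $160,150.00 * 0.0796 = 12747.94
PMT = 12747.94 / 0.26388 = $48,309.57

$48,309.57


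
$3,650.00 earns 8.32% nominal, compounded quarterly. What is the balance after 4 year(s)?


Formula: FV = P * (1 + r/m)^(m*t)
Period rate: r/m = 0.0832 / 4 = 0.0208
Total periods: m*t = 4 * 4 = 16
Growth factor: (1 + 0.0208)^16 = 1.390115
FV = $3,650.00 * 1.390115 = $5,073.92

$5,073.92


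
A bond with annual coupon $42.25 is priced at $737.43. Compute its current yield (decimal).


Formula: Current yield = annual coupon / price
Substituting: CY = $42.25 / $737.43
CY = 0.057294

0.057294


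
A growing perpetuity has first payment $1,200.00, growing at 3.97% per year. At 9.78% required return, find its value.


Formula: PV = C / (r - g)
Spread: r - g = 0.0978 - 0.0397 = 0.0581
Substituting: PV = $1,200.00 / 0.0581
PV = $20,654.04

$20,654.04


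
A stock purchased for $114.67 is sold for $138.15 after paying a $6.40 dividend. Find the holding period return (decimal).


Formula: HPR = (P1 - P0 + D) / P0
Gain: $138.15 - $114.67 + $6.40 = $29.88
HPR = $29.88 / $114.67 = 0.2606

0.2606


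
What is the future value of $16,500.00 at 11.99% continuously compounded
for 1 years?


Formula: FV = P * e^(r*t)
Exponent: r*t = 0.1199 * 1 = 0.1199
e^(0.1199) = 1.127384
FV = $16,500.00 * 1.127384 = $18,601.84

$18,601.84


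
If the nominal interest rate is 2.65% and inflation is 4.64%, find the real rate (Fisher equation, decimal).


Formula: (1 + r_real) = (1 + r_nom) / (1 + inflation)
Substituting: (1 + r_real) = 1.0265 / 1.0464
(1 + r_real) = 0.980982
r_real = 0.980982 - 1 = -0.019018

-0.019018


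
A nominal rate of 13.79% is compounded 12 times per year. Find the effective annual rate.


Formula: EAR = (1 + r/m)^m - 1
Period rate: r/m = 0.1379 / 12 = 0.011492
Compounding: (1 + 0.011492)^12 = 1.146959
EAR = 1.146959 - 1 = 0.146959

0.146959


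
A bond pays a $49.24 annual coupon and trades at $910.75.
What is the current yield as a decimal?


Formula: Current yield = annual coupon / price
Substituting: CY = $49.24 / $910.75
CY = 0.054065

0.054065
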